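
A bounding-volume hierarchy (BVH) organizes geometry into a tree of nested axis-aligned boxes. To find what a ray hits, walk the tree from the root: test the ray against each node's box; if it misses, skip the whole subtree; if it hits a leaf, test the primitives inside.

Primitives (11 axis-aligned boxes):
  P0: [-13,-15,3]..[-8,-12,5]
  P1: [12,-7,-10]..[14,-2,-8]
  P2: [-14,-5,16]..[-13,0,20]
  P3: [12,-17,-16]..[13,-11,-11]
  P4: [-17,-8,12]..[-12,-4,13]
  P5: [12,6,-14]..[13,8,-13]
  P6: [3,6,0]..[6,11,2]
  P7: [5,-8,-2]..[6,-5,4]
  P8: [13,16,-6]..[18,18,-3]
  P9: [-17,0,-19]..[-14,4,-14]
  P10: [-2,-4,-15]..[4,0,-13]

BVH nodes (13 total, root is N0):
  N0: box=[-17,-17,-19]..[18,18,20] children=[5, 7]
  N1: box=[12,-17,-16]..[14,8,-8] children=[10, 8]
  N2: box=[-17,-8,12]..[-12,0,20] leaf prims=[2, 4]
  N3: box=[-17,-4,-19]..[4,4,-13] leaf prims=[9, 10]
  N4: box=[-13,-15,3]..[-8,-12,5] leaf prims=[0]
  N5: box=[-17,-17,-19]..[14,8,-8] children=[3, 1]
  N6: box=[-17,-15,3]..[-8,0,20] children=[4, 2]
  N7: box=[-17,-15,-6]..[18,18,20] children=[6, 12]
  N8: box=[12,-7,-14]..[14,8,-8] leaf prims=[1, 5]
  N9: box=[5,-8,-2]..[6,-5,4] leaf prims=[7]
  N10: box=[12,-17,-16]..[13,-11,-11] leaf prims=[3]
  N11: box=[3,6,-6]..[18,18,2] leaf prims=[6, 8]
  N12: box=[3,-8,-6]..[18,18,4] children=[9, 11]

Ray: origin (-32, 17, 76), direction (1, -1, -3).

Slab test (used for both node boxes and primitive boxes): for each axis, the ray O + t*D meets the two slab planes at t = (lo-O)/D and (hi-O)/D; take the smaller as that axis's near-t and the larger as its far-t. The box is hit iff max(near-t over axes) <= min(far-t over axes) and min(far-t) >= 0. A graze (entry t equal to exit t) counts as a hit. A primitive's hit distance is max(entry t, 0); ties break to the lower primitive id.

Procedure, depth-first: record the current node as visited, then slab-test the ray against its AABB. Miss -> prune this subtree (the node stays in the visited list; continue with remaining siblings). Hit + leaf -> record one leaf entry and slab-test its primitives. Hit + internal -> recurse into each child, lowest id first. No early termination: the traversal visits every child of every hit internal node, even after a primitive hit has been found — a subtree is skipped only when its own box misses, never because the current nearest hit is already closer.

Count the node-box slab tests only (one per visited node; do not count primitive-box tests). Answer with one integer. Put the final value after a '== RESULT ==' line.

Walk:
N0 x:[15,50] y:[-1,34] z:[56/3,95/3] -> hit [56/3,95/3], descend [5, 7]
  N5 x:[15,46] y:[9,34] z:[28,95/3] -> hit [28,95/3], descend [1, 3]
    N1 x:[44,46] y:[9,34] z:[28,92/3] -> miss, prune
    N3 x:[15,36] y:[13,21] z:[89/3,95/3] -> miss, prune
  N7 x:[15,50] y:[-1,32] z:[56/3,82/3] -> hit [56/3,82/3], descend [6, 12]
    N6 x:[15,24] y:[17,32] z:[56/3,73/3] -> hit [56/3,24], descend [2, 4]
      N2 x:[15,20] y:[17,25] z:[56/3,64/3] -> hit [56/3,20] leaf, test {P2@t=56/3, P4(miss)}
      N4 x:[19,24] y:[29,32] z:[71/3,73/3] -> miss, prune
    N12 x:[35,50] y:[-1,25] z:[24,82/3] -> miss, prune

order=[0, 5, 1, 3, 7, 6, 2, 4, 12]  |boxes|=9  |leaves|=1  hit=P2

== RESULT ==
9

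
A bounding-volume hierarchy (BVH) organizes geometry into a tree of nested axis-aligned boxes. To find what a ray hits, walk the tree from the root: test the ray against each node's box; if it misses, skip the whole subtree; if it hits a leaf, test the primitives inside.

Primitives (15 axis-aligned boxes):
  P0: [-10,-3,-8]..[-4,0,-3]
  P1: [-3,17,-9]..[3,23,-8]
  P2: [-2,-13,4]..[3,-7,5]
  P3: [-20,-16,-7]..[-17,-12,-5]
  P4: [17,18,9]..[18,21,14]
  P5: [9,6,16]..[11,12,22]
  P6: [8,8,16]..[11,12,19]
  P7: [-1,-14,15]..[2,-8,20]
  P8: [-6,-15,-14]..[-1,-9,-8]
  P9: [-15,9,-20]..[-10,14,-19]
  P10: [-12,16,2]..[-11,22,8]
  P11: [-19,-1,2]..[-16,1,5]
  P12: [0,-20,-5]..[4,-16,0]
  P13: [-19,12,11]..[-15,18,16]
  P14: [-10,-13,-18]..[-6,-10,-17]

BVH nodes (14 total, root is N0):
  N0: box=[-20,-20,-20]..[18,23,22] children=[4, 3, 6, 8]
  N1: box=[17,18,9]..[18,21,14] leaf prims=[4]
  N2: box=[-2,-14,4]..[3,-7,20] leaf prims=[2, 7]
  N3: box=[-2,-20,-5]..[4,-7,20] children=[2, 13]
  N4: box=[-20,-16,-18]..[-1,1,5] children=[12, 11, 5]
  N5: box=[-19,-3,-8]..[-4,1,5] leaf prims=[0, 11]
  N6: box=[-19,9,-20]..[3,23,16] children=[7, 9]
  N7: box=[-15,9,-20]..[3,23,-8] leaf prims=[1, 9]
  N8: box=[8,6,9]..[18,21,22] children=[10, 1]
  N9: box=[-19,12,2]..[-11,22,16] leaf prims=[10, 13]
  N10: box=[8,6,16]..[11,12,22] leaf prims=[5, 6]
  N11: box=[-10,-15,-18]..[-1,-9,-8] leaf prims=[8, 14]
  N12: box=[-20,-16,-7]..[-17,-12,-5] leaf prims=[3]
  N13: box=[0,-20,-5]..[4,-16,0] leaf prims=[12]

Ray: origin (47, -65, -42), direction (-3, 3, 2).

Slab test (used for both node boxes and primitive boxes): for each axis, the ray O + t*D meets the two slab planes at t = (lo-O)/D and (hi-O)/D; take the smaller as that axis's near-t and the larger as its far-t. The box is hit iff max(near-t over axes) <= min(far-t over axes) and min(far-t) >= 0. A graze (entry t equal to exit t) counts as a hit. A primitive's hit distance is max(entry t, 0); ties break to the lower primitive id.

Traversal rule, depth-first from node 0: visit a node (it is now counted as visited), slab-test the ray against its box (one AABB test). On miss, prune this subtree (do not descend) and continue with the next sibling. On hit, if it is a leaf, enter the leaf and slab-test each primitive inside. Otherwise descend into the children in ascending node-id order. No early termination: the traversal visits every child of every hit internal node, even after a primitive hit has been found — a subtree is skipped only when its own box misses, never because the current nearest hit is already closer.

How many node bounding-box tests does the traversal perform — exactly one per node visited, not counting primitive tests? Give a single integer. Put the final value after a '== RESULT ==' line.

Traverse from the root:
N0 x:[29/3,67/3] y:[15,88/3] z:[11,32] -> hit [15,67/3], descend [3, 4, 6, 8]
  N3 x:[43/3,49/3] y:[15,58/3] z:[37/2,31] -> miss, prune
  N4 x:[16,67/3] y:[49/3,22] z:[12,47/2] -> hit [49/3,22], descend [5, 11, 12]
    N5 x:[17,22] y:[62/3,22] z:[17,47/2] -> hit [62/3,22] leaf, test {P0(miss), P11@t=22}
    N11 x:[16,19] y:[50/3,56/3] z:[12,17] -> hit [50/3,17] leaf, test {P8@t=50/3, P14(miss)}
    N12 x:[64/3,67/3] y:[49/3,53/3] z:[35/2,37/2] -> miss, prune
  N6 x:[44/3,22] y:[74/3,88/3] z:[11,29] -> miss, prune
  N8 x:[29/3,13] y:[71/3,86/3] z:[51/2,32] -> miss, prune

8 AABB tests over nodes [0, 3, 4, 5, 11, 12, 6, 8]; 2 leaves entered; closest P8.

== RESULT ==
8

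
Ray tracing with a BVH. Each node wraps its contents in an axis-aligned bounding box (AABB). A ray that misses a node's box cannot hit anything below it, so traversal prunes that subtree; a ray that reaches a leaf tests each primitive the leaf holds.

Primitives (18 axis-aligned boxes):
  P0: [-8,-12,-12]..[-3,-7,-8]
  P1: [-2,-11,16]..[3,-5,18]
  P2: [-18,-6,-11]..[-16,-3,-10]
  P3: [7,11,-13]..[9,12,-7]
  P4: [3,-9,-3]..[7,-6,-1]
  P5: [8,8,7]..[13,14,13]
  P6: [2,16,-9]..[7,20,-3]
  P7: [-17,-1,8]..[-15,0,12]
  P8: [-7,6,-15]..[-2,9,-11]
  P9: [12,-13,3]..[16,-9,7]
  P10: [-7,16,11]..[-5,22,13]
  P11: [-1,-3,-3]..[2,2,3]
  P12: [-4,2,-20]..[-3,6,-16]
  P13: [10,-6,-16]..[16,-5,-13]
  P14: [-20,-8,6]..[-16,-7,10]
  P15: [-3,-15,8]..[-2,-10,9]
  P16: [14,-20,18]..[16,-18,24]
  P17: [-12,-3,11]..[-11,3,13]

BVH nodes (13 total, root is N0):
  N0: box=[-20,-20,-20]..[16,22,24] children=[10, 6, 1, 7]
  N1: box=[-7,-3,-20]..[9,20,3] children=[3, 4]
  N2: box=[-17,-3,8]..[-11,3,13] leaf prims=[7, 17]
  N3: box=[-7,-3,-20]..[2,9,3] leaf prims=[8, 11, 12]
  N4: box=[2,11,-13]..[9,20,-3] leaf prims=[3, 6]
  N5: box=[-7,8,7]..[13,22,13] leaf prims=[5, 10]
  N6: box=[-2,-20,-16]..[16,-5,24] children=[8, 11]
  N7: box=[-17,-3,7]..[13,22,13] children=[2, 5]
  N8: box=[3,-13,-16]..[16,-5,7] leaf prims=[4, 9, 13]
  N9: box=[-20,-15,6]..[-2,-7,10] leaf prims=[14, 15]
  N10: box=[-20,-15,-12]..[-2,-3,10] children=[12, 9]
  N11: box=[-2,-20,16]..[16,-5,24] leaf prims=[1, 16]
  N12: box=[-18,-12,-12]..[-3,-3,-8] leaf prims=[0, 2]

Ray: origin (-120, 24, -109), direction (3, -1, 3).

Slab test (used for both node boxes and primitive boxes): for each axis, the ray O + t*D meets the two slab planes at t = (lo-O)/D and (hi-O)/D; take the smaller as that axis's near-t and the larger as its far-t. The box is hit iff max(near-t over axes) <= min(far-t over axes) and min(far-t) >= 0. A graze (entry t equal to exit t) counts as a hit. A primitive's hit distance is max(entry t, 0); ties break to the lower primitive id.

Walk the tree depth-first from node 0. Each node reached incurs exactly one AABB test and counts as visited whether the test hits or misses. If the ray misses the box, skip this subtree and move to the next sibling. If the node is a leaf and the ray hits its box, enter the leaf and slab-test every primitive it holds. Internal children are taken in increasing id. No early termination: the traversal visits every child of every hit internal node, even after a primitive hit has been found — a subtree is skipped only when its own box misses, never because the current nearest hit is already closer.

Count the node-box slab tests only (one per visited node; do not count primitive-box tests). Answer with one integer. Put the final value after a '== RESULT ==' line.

Trace the traversal:
N0 x:[100/3,136/3] y:[2,44] z:[89/3,133/3] -> hit [100/3,44], descend [1, 6, 7, 10]
  N1 x:[113/3,43] y:[4,27] z:[89/3,112/3] -> miss, prune
  N6 x:[118/3,136/3] y:[29,44] z:[31,133/3] -> hit [118/3,44], descend [8, 11]
    N8 x:[41,136/3] y:[29,37] z:[31,116/3] -> miss, prune
    N11 x:[118/3,136/3] y:[29,44] z:[125/3,133/3] -> hit [125/3,44] leaf, test {P1(miss), P16(miss)}
  N7 x:[103/3,133/3] y:[2,27] z:[116/3,122/3] -> miss, prune
  N10 x:[100/3,118/3] y:[27,39] z:[97/3,119/3] -> hit [100/3,39], descend [9, 12]
    N9 x:[100/3,118/3] y:[31,39] z:[115/3,119/3] -> hit [115/3,39] leaf, test {P14(miss), P15@t=39}
    N12 x:[34,39] y:[27,36] z:[97/3,101/3] -> miss, prune

Summary -> nodes [0, 1, 6, 8, 11, 7, 10, 9, 12]; box-tests=9; leaf-entries=2; first=P15

== RESULT ==
9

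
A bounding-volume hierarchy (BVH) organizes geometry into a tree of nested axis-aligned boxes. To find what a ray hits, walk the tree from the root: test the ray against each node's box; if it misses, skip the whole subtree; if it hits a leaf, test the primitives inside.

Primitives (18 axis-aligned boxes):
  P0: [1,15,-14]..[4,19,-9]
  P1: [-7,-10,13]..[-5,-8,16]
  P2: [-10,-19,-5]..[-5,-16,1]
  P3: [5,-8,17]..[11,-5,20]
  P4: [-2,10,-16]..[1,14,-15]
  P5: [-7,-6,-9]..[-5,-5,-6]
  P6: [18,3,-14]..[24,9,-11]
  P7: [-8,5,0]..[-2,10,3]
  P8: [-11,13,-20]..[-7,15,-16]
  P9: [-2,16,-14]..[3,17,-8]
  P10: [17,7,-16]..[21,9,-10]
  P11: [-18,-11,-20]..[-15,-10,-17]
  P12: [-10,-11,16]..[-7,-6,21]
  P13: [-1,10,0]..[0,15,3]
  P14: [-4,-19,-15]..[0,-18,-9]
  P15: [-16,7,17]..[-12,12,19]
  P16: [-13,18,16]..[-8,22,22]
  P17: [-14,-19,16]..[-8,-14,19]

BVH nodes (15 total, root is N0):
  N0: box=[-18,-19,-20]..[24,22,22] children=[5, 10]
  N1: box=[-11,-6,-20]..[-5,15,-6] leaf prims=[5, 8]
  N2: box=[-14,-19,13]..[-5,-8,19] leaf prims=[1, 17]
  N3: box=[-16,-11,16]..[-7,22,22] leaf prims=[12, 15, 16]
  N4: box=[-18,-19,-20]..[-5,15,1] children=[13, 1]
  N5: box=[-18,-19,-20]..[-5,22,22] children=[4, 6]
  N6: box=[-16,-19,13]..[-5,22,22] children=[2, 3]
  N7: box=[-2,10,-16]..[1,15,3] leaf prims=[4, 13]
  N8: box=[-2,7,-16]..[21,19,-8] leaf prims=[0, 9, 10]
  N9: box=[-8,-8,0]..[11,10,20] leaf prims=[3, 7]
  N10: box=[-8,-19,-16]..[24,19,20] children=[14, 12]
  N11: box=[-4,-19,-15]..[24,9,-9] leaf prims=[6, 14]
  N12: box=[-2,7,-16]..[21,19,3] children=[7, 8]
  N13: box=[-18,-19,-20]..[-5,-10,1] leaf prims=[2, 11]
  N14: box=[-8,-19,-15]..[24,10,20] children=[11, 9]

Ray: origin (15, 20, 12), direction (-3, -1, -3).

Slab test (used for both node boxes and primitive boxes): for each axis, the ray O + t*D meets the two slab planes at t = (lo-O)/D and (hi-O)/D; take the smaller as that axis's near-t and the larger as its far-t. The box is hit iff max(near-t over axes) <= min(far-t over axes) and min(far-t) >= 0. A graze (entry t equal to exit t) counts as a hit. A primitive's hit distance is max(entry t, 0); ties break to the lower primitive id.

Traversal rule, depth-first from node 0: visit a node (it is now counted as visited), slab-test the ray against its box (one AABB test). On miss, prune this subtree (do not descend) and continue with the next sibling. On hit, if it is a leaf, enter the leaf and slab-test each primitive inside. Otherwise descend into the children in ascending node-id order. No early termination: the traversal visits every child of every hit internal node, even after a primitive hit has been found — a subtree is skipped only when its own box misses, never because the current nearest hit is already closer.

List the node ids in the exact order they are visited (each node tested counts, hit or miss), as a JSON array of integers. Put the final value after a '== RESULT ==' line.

Traverse from the root:
N0 x:[-3,11] y:[-2,39] z:[-10/3,32/3] -> hit [-2,32/3], descend [5, 10]
  N5 x:[20/3,11] y:[-2,39] z:[-10/3,32/3] -> hit [20/3,32/3], descend [4, 6]
    N4 x:[20/3,11] y:[5,39] z:[11/3,32/3] -> hit [20/3,32/3], descend [1, 13]
      N1 x:[20/3,26/3] y:[5,26] z:[6,32/3] -> hit [20/3,26/3] leaf, test {P5(miss), P8(miss)}
      N13 x:[20/3,11] y:[30,39] z:[11/3,32/3] -> miss, prune
    N6 x:[20/3,31/3] y:[-2,39] z:[-10/3,-1/3] -> miss, prune
  N10 x:[-3,23/3] y:[1,39] z:[-8/3,28/3] -> hit [1,23/3], descend [12, 14]
    N12 x:[-2,17/3] y:[1,13] z:[3,28/3] -> hit [3,17/3], descend [7, 8]
      N7 x:[14/3,17/3] y:[5,10] z:[3,28/3] -> hit [5,17/3] leaf, test {P4(miss), P13(miss)}
      N8 x:[-2,17/3] y:[1,13] z:[20/3,28/3] -> miss, prune
    N14 x:[-3,23/3] y:[10,39] z:[-8/3,9] -> miss, prune

11 AABB tests over nodes [0, 5, 4, 1, 13, 6, 10, 12, 7, 8, 14]; 2 leaves entered; closest miss.

== RESULT ==
[0, 5, 4, 1, 13, 6, 10, 12, 7, 8, 14]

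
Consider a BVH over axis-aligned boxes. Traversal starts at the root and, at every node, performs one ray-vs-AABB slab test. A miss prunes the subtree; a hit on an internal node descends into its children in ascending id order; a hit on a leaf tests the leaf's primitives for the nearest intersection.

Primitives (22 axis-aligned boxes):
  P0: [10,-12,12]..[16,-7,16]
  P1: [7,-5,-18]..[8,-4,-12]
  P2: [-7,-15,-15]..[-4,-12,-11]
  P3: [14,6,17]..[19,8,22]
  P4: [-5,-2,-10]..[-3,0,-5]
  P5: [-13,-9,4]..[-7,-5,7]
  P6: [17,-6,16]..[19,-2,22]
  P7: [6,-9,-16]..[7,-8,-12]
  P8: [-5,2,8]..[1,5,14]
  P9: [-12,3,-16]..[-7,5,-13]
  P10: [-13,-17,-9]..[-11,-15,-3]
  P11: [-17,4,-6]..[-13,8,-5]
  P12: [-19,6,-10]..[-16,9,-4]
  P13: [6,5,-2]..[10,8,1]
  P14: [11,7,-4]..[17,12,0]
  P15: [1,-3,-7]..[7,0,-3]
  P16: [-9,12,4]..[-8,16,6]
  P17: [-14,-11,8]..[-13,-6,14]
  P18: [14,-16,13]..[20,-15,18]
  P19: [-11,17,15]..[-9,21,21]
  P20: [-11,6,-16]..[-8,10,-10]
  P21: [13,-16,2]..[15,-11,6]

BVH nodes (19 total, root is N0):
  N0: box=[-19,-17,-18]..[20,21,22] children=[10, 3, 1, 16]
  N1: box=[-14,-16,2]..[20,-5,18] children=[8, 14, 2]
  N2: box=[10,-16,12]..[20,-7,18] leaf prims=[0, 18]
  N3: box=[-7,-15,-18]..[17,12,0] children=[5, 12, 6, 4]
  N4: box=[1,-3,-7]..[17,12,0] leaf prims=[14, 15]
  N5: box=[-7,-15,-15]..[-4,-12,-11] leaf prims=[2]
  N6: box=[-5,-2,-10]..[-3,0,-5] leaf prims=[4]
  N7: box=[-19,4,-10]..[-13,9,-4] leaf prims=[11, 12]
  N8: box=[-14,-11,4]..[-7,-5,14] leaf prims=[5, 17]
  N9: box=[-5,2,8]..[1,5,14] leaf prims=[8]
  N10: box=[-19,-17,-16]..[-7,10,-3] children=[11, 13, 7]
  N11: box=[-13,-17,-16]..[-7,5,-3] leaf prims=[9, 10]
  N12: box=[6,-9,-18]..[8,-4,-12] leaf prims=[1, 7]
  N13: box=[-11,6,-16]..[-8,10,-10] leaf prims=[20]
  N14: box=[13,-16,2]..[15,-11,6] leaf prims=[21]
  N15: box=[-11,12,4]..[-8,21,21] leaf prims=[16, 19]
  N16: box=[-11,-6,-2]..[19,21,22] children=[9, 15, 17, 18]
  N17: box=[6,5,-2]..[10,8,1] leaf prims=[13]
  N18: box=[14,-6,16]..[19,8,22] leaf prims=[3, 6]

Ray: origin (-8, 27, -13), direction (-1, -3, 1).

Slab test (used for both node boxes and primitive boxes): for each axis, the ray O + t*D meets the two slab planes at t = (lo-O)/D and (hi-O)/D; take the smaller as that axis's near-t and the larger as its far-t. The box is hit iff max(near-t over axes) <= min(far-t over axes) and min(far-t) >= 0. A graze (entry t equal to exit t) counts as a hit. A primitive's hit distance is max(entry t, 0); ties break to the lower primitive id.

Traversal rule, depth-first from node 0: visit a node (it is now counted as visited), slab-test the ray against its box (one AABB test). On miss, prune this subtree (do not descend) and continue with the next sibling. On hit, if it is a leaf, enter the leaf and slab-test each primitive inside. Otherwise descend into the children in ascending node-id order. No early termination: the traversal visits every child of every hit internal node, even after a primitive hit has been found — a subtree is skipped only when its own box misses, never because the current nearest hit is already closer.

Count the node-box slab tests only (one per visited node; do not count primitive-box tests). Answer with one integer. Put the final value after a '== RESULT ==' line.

Trace the traversal:
N0 x:[-28,11] y:[2,44/3] z:[-5,35] -> hit [2,11], descend [1, 3, 10, 16]
  N1 x:[-28,6] y:[32/3,43/3] z:[15,31] -> miss, prune
  N3 x:[-25,-1] y:[5,14] z:[-5,13] -> miss, prune
  N10 x:[-1,11] y:[17/3,44/3] z:[-3,10] -> hit [17/3,10], descend [7, 11, 13]
    N7 x:[5,11] y:[6,23/3] z:[3,9] -> hit [6,23/3] leaf, test {P11@t=7, P12(miss)}
    N11 x:[-1,5] y:[22/3,44/3] z:[-3,10] -> miss, prune
    N13 x:[0,3] y:[17/3,7] z:[-3,3] -> miss, prune
  N16 x:[-27,3] y:[2,11] z:[11,35] -> miss, prune

order=[0, 1, 3, 10, 7, 11, 13, 16]  |boxes|=8  |leaves|=1  hit=P11

== RESULT ==
8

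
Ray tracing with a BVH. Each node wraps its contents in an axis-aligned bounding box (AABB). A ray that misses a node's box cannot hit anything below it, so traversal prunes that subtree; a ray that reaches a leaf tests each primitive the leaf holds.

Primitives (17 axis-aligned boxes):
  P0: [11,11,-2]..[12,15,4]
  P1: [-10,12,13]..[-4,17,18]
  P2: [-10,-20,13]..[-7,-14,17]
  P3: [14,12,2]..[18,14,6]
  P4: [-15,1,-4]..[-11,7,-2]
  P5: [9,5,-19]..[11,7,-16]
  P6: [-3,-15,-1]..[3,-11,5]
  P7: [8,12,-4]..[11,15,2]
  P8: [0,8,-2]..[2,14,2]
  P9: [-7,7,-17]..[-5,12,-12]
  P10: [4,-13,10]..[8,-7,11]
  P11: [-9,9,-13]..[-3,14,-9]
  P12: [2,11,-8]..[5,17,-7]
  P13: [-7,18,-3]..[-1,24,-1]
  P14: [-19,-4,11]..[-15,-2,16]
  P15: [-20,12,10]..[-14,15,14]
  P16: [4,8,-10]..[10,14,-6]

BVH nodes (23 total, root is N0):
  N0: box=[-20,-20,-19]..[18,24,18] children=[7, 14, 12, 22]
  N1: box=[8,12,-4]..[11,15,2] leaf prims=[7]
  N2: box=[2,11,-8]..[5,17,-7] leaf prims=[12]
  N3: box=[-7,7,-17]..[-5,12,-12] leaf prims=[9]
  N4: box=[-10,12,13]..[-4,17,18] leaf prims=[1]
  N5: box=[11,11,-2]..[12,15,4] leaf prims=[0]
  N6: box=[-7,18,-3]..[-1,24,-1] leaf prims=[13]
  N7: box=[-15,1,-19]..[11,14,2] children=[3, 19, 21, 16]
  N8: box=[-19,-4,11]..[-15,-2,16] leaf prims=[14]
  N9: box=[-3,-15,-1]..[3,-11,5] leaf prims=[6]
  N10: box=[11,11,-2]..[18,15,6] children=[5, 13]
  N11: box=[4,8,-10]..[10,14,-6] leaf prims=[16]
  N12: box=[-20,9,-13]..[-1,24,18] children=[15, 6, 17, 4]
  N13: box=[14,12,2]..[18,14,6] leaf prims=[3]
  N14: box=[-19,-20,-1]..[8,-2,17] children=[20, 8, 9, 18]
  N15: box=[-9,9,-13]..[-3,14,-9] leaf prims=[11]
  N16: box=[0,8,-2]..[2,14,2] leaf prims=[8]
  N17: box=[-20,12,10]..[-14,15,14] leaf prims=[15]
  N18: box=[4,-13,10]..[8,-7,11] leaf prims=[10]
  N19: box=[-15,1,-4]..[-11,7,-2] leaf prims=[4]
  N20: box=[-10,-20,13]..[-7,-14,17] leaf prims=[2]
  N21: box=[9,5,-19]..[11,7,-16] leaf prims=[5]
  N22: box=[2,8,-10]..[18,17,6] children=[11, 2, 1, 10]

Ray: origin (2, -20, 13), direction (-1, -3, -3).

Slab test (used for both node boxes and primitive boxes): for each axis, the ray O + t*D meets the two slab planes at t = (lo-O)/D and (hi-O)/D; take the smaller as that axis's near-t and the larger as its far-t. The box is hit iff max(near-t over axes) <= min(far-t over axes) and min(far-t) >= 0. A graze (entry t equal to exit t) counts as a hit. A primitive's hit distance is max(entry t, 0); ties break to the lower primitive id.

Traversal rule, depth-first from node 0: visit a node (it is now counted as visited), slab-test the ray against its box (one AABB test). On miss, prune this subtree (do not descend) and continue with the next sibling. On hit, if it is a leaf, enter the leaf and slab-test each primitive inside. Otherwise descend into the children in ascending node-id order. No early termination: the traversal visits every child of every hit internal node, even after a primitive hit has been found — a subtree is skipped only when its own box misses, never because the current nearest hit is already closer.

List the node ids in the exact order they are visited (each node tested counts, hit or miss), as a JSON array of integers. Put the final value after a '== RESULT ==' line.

Traverse from the root:
N0 x:[-16,22] y:[-44/3,0] z:[-5/3,32/3] -> hit [-5/3,0], descend [7, 12, 14, 22]
  N7 x:[-9,17] y:[-34/3,-7] z:[11/3,32/3] -> miss, prune
  N12 x:[3,22] y:[-44/3,-29/3] z:[-5/3,26/3] -> miss, prune
  N14 x:[-6,21] y:[-6,0] z:[-4/3,14/3] -> hit [-4/3,0], descend [8, 9, 18, 20]
    N8 x:[17,21] y:[-6,-16/3] z:[-1,2/3] -> miss, prune
    N9 x:[-1,5] y:[-3,-5/3] z:[8/3,14/3] -> miss, prune
    N18 x:[-6,-2] y:[-13/3,-7/3] z:[2/3,1] -> miss, prune
    N20 x:[9,12] y:[-2,0] z:[-4/3,0] -> miss, prune
  N22 x:[-16,0] y:[-37/3,-28/3] z:[7/3,23/3] -> miss, prune

order=[0, 7, 12, 14, 8, 9, 18, 20, 22]  |boxes|=9  |leaves|=0  hit=miss

== RESULT ==
[0, 7, 12, 14, 8, 9, 18, 20, 22]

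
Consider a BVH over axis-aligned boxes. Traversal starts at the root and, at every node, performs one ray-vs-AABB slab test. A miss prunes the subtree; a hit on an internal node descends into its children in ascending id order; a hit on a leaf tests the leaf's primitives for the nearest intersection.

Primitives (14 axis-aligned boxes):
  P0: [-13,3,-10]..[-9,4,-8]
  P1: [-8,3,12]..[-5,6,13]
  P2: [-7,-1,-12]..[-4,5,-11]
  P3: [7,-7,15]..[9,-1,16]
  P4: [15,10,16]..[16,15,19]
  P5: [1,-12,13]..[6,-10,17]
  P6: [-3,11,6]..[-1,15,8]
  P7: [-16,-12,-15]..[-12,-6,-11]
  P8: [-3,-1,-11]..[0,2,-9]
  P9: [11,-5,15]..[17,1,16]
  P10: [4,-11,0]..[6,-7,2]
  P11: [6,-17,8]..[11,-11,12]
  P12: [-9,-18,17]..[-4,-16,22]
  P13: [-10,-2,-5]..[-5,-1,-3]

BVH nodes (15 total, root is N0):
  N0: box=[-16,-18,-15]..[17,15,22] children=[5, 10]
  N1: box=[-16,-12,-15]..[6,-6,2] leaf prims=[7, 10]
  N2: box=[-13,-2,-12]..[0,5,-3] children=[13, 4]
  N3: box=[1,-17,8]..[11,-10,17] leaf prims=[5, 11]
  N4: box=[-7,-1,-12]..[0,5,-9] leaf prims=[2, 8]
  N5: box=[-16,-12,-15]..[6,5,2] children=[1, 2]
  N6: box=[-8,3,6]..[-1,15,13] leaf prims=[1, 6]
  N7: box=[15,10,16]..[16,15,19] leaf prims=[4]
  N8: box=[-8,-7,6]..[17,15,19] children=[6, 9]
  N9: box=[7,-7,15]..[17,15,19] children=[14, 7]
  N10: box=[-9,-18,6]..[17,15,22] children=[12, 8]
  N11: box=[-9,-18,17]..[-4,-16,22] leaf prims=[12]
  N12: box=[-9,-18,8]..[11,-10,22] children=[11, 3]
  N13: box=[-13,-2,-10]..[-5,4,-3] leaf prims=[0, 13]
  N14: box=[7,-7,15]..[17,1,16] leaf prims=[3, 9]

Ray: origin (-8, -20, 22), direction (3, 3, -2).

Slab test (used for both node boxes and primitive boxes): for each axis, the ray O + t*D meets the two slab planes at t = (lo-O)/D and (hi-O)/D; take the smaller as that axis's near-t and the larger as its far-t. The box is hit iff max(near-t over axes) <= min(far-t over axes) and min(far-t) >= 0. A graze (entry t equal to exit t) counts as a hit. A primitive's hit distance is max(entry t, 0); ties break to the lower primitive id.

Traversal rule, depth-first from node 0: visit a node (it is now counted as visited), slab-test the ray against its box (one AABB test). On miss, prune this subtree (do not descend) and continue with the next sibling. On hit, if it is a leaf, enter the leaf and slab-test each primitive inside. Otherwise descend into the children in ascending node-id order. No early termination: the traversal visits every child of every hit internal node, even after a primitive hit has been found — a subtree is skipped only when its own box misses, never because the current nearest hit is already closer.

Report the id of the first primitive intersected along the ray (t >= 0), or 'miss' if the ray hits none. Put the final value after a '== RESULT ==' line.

Traverse from the root:
N0 x:[-8/3,25/3] y:[2/3,35/3] z:[0,37/2] -> hit [2/3,25/3], descend [5, 10]
  N5 x:[-8/3,14/3] y:[8/3,25/3] z:[10,37/2] -> miss, prune
  N10 x:[-1/3,25/3] y:[2/3,35/3] z:[0,8] -> hit [2/3,8], descend [8, 12]
    N8 x:[0,25/3] y:[13/3,35/3] z:[3/2,8] -> hit [13/3,8], descend [6, 9]
      N6 x:[0,7/3] y:[23/3,35/3] z:[9/2,8] -> miss, prune
      N9 x:[5,25/3] y:[13/3,35/3] z:[3/2,7/2] -> miss, prune
    N12 x:[-1/3,19/3] y:[2/3,10/3] z:[0,7] -> hit [2/3,10/3], descend [3, 11]
      N3 x:[3,19/3] y:[1,10/3] z:[5/2,7] -> hit [3,10/3] leaf, test {P5@t=3, P11(miss)}
      N11 x:[-1/3,4/3] y:[2/3,4/3] z:[0,5/2] -> hit [2/3,4/3] leaf, test {P12@t=2/3}

9 AABB tests over nodes [0, 5, 10, 8, 6, 9, 12, 3, 11]; 2 leaves entered; closest P12.

== RESULT ==
12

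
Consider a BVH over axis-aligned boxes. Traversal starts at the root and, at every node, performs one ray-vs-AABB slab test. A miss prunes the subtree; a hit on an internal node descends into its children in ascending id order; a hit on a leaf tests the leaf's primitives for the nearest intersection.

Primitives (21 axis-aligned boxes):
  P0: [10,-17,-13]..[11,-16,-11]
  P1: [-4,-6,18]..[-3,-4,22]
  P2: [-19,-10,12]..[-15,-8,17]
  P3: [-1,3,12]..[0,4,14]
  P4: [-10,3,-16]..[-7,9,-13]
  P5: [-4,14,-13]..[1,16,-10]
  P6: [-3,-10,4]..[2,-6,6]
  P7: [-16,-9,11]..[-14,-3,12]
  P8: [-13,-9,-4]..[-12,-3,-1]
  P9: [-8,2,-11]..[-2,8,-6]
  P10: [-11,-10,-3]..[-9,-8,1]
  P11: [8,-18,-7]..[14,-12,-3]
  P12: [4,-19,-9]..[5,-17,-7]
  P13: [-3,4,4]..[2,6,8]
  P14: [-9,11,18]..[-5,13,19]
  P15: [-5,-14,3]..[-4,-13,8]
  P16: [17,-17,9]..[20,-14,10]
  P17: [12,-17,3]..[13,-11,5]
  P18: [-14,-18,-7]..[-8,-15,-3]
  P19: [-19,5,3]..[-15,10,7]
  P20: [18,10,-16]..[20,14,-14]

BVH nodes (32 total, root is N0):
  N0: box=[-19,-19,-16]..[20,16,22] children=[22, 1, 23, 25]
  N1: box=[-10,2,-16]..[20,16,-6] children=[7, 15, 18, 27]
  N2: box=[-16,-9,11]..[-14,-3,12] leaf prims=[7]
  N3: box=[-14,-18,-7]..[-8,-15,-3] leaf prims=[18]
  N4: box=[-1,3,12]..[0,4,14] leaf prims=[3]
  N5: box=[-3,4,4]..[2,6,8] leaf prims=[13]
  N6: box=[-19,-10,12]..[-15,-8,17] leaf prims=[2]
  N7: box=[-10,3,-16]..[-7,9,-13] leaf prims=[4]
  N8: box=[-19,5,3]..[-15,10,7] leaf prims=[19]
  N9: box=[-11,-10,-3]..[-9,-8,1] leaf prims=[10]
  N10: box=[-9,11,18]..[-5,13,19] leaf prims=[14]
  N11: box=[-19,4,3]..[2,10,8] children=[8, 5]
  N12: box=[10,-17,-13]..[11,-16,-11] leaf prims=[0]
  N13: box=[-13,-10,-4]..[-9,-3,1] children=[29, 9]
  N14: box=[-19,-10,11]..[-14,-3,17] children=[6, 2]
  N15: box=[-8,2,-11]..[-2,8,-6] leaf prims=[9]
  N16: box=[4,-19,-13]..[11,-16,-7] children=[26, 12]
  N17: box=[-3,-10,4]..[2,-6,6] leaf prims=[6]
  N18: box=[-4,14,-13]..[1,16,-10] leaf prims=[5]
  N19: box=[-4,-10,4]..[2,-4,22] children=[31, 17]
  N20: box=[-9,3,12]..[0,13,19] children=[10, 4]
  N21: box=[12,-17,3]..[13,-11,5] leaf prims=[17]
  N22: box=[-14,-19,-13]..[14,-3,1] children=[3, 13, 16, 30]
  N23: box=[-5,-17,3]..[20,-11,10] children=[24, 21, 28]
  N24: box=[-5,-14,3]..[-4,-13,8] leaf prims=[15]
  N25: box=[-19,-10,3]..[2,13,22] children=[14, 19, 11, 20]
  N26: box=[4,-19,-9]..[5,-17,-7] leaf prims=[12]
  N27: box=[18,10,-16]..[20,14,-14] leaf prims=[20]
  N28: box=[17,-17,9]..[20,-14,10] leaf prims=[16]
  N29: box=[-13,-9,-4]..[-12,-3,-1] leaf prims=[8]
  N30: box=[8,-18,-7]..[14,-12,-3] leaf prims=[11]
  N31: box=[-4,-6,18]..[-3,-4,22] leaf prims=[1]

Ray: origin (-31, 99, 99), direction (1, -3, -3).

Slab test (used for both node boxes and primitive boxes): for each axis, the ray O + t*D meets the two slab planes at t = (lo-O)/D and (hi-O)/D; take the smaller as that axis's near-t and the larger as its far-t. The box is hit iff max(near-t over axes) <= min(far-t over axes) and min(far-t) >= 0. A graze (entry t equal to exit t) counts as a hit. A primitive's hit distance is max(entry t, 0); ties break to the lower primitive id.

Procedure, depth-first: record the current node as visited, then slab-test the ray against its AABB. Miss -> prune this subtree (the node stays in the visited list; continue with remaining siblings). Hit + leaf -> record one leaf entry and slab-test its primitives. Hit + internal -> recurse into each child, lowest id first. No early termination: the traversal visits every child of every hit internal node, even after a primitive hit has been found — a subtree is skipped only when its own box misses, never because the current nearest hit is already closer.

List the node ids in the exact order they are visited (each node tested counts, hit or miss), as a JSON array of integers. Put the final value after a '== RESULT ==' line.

Walk:
N0 x:[12,51] y:[83/3,118/3] z:[77/3,115/3] -> hit [83/3,115/3], descend [1, 22, 23, 25]
  N1 x:[21,51] y:[83/3,97/3] z:[35,115/3] -> miss, prune
  N22 x:[17,45] y:[34,118/3] z:[98/3,112/3] -> hit [34,112/3], descend [3, 13, 16, 30]
    N3 x:[17,23] y:[38,39] z:[34,106/3] -> miss, prune
    N13 x:[18,22] y:[34,109/3] z:[98/3,103/3] -> miss, prune
    N16 x:[35,42] y:[115/3,118/3] z:[106/3,112/3] -> miss, prune
    N30 x:[39,45] y:[37,39] z:[34,106/3] -> miss, prune
  N23 x:[26,51] y:[110/3,116/3] z:[89/3,32] -> miss, prune
  N25 x:[12,33] y:[86/3,109/3] z:[77/3,32] -> hit [86/3,32], descend [11, 14, 19, 20]
    N11 x:[12,33] y:[89/3,95/3] z:[91/3,32] -> hit [91/3,95/3], descend [5, 8]
      N5 x:[28,33] y:[31,95/3] z:[91/3,95/3] -> hit [31,95/3] leaf, test {P13@t=31}
      N8 x:[12,16] y:[89/3,94/3] z:[92/3,32] -> miss, prune
    N14 x:[12,17] y:[34,109/3] z:[82/3,88/3] -> miss, prune
    N19 x:[27,33] y:[103/3,109/3] z:[77/3,95/3] -> miss, prune
    N20 x:[22,31] y:[86/3,32] z:[80/3,29] -> hit [86/3,29], descend [4, 10]
      N4 x:[30,31] y:[95/3,32] z:[85/3,29] -> miss, prune
      N10 x:[22,26] y:[86/3,88/3] z:[80/3,27] -> miss, prune

order=[0, 1, 22, 3, 13, 16, 30, 23, 25, 11, 5, 8, 14, 19, 20, 4, 10]  |boxes|=17  |leaves|=1  hit=P13

== RESULT ==
[0, 1, 22, 3, 13, 16, 30, 23, 25, 11, 5, 8, 14, 19, 20, 4, 10]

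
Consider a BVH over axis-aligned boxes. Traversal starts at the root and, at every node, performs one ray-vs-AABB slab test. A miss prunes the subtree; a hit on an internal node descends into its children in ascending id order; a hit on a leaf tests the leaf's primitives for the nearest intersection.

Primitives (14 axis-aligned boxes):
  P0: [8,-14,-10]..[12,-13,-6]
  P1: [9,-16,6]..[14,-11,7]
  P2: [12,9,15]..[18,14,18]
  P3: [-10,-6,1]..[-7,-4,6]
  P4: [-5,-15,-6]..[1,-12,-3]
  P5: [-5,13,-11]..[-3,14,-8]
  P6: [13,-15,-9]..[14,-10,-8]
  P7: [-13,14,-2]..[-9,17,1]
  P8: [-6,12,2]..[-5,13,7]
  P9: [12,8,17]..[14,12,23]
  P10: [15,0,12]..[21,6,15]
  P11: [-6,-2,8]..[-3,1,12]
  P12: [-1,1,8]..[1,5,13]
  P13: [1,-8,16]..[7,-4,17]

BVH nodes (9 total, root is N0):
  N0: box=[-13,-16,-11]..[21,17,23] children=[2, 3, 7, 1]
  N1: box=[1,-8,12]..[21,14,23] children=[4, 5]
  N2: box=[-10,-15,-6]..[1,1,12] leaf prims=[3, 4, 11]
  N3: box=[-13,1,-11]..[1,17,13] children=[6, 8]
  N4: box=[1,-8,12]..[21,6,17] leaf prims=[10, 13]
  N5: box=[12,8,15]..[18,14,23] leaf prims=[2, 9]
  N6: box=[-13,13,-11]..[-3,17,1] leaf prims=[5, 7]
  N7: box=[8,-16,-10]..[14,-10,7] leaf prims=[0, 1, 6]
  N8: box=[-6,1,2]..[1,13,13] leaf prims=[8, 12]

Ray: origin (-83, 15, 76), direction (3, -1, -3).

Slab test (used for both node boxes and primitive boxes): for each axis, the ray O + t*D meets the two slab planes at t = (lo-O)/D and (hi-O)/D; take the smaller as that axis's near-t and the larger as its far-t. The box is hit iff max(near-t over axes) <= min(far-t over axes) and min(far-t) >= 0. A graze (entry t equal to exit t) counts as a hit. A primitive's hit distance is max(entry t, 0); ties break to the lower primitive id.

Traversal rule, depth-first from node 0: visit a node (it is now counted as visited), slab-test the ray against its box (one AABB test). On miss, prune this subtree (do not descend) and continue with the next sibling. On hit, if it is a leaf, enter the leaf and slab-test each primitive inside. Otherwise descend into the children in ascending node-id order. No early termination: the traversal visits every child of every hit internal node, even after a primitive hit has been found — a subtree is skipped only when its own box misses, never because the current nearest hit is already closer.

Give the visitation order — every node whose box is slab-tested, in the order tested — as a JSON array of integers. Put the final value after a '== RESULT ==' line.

Trace the traversal:
N0 x:[70/3,104/3] y:[-2,31] z:[53/3,29] -> hit [70/3,29], descend [1, 2, 3, 7]
  N1 x:[28,104/3] y:[1,23] z:[53/3,64/3] -> miss, prune
  N2 x:[73/3,28] y:[14,30] z:[64/3,82/3] -> hit [73/3,82/3] leaf, test {P3(miss), P4@t=27, P11(miss)}
  N3 x:[70/3,28] y:[-2,14] z:[21,29] -> miss, prune
  N7 x:[91/3,97/3] y:[25,31] z:[23,86/3] -> miss, prune

Visited [0, 1, 2, 3, 7]. Tests: 5 box, 1 leaf. Nearest: P4.

== RESULT ==
[0, 1, 2, 3, 7]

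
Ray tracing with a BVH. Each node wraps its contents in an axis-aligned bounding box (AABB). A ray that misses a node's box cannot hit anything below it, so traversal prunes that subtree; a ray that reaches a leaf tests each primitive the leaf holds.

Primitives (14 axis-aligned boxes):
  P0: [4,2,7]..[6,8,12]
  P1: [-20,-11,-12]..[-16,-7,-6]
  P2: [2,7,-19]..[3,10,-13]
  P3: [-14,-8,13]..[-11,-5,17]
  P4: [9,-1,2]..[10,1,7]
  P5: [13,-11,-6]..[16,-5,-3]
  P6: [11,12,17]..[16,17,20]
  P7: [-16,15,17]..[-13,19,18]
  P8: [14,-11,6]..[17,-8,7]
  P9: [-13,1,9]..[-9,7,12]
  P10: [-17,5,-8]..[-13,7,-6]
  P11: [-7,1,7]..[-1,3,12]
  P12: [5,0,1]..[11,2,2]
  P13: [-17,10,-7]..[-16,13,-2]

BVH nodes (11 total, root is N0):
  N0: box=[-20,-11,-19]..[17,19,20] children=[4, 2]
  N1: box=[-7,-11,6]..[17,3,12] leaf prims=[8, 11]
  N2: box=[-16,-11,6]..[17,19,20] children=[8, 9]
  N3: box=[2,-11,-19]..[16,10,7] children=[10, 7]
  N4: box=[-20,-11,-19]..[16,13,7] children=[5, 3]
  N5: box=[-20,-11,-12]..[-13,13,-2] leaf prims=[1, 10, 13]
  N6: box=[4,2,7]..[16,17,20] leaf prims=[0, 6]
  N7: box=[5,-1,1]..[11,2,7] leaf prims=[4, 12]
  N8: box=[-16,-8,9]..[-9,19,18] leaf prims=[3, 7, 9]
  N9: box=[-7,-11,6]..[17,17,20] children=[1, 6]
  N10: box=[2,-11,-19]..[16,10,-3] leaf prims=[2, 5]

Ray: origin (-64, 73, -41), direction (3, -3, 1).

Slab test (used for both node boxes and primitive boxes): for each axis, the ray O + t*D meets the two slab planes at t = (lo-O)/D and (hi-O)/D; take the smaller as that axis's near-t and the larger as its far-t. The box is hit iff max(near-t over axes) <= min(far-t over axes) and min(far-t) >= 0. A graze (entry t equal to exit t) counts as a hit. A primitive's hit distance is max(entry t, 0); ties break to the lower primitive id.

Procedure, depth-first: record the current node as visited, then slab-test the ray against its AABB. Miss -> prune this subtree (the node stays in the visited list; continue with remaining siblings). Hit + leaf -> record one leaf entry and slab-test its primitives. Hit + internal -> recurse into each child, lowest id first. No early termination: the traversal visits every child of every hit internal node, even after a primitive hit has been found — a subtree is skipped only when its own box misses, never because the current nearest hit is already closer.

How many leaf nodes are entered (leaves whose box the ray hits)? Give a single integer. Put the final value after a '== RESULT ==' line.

Traverse from the root:
N0 x:[44/3,27] y:[18,28] z:[22,61] -> hit [22,27], descend [2, 4]
  N2 x:[16,27] y:[18,28] z:[47,61] -> miss, prune
  N4 x:[44/3,80/3] y:[20,28] z:[22,48] -> hit [22,80/3], descend [3, 5]
    N3 x:[22,80/3] y:[21,28] z:[22,48] -> hit [22,80/3], descend [7, 10]
      N7 x:[23,25] y:[71/3,74/3] z:[42,48] -> miss, prune
      N10 x:[22,80/3] y:[21,28] z:[22,38] -> hit [22,80/3] leaf, test {P2@t=22, P5(miss)}
    N5 x:[44/3,17] y:[20,28] z:[29,39] -> miss, prune

Summary -> nodes [0, 2, 4, 3, 7, 10, 5]; box-tests=7; leaf-entries=1; first=P2

== RESULT ==
1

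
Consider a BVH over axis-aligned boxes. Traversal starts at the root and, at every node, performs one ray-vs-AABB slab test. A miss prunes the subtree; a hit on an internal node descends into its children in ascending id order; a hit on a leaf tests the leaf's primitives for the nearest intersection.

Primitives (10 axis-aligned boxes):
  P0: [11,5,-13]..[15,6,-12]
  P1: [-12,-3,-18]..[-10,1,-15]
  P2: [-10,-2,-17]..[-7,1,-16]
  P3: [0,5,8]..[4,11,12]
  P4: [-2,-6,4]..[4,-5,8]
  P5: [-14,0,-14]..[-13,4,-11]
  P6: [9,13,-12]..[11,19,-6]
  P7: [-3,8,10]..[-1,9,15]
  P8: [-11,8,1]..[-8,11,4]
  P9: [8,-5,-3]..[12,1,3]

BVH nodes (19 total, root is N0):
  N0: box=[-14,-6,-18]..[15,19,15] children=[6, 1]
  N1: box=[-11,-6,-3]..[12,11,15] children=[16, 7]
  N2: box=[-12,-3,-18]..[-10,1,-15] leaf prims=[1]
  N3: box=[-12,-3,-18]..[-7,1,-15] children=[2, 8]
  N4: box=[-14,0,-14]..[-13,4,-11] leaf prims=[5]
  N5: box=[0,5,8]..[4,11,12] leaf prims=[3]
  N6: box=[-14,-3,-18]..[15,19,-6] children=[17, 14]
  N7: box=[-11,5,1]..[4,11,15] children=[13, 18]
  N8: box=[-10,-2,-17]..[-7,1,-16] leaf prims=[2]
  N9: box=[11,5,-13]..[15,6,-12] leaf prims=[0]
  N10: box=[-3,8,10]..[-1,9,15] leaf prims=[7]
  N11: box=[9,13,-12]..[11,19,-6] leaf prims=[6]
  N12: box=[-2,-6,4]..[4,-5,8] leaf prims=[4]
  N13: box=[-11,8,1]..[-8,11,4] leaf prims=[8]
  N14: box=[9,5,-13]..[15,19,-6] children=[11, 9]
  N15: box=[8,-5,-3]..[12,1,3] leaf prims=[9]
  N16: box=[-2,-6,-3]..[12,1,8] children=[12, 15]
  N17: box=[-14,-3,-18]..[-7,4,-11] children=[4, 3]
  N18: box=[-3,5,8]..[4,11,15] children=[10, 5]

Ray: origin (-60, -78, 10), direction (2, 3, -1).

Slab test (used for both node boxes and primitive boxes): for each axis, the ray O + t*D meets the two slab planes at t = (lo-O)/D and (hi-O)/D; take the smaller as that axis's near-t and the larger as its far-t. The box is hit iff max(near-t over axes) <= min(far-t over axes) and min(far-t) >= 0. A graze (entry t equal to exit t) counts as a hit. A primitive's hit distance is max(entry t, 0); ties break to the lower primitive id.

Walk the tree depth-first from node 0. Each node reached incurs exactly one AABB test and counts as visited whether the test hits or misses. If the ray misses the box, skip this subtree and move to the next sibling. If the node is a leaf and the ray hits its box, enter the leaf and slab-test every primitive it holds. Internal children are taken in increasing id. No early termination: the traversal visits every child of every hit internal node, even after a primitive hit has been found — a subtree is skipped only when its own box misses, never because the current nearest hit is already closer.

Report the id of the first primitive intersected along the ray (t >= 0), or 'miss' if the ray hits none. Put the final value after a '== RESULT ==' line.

Walk:
N0 x:[23,75/2] y:[24,97/3] z:[-5,28] -> hit [24,28], descend [1, 6]
  N1 x:[49/2,36] y:[24,89/3] z:[-5,13] -> miss, prune
  N6 x:[23,75/2] y:[25,97/3] z:[16,28] -> hit [25,28], descend [14, 17]
    N14 x:[69/2,75/2] y:[83/3,97/3] z:[16,23] -> miss, prune
    N17 x:[23,53/2] y:[25,82/3] z:[21,28] -> hit [25,53/2], descend [3, 4]
      N3 x:[24,53/2] y:[25,79/3] z:[25,28] -> hit [25,79/3], descend [2, 8]
        N2 x:[24,25] y:[25,79/3] z:[25,28] -> hit [25,25] leaf, test {P1@t=25}
        N8 x:[25,53/2] y:[76/3,79/3] z:[26,27] -> hit [26,79/3] leaf, test {P2@t=26}
      N4 x:[23,47/2] y:[26,82/3] z:[21,24] -> miss, prune

Summary -> nodes [0, 1, 6, 14, 17, 3, 2, 8, 4]; box-tests=9; leaf-entries=2; first=P1

== RESULT ==
1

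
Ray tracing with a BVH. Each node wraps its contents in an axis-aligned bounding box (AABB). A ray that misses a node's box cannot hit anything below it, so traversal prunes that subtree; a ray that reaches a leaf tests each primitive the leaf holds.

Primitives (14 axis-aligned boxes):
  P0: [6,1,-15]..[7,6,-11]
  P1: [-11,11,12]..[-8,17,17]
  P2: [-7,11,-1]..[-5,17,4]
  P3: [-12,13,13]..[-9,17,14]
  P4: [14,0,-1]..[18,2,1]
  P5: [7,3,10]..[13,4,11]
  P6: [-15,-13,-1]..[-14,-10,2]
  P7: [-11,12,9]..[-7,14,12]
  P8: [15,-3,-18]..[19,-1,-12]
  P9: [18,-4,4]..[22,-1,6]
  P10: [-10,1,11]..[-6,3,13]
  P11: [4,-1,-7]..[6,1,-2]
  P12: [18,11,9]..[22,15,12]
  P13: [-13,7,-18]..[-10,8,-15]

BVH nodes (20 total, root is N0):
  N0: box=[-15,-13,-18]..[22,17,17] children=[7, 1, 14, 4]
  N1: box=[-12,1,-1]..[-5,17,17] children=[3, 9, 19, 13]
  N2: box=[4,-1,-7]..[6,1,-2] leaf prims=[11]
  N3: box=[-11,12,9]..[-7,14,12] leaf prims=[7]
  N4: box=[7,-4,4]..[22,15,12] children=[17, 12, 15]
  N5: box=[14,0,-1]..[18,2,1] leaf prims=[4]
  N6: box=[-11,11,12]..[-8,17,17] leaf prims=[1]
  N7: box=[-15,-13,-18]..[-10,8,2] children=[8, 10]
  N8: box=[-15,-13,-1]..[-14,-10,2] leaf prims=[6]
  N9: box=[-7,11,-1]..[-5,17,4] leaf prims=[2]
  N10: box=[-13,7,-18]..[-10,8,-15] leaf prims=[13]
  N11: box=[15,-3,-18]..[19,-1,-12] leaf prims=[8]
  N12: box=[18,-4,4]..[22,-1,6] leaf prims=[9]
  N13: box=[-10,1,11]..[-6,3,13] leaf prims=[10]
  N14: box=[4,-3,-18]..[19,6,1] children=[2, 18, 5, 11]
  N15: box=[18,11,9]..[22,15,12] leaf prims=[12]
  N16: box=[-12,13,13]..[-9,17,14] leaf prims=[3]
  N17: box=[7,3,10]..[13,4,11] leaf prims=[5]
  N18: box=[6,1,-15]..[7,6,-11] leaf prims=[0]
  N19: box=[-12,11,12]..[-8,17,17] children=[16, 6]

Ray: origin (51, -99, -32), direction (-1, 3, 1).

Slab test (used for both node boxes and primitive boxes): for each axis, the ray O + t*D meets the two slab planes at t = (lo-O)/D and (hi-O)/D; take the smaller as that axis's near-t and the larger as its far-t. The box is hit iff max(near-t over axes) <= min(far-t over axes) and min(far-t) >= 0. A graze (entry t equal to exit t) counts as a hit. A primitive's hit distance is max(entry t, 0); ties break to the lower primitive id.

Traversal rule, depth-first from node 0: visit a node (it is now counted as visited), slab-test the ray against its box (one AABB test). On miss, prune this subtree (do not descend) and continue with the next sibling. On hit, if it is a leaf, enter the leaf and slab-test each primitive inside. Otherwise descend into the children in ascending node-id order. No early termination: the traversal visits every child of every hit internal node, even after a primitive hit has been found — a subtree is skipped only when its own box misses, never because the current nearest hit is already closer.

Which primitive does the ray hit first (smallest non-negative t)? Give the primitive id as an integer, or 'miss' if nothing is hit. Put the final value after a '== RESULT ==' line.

Trace the traversal:
N0 x:[29,66] y:[86/3,116/3] z:[14,49] -> hit [29,116/3], descend [1, 4, 7, 14]
  N1 x:[56,63] y:[100/3,116/3] z:[31,49] -> miss, prune
  N4 x:[29,44] y:[95/3,38] z:[36,44] -> hit [36,38], descend [12, 15, 17]
    N12 x:[29,33] y:[95/3,98/3] z:[36,38] -> miss, prune
    N15 x:[29,33] y:[110/3,38] z:[41,44] -> miss, prune
    N17 x:[38,44] y:[34,103/3] z:[42,43] -> miss, prune
  N7 x:[61,66] y:[86/3,107/3] z:[14,34] -> miss, prune
  N14 x:[32,47] y:[32,35] z:[14,33] -> hit [32,33], descend [2, 5, 11, 18]
    N2 x:[45,47] y:[98/3,100/3] z:[25,30] -> miss, prune
    N5 x:[33,37] y:[33,101/3] z:[31,33] -> hit [33,33] leaf, test {P4@t=33}
    N11 x:[32,36] y:[32,98/3] z:[14,20] -> miss, prune
    N18 x:[44,45] y:[100/3,35] z:[17,21] -> miss, prune

Summary -> nodes [0, 1, 4, 12, 15, 17, 7, 14, 2, 5, 11, 18]; box-tests=12; leaf-entries=1; first=P4

== RESULT ==
4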